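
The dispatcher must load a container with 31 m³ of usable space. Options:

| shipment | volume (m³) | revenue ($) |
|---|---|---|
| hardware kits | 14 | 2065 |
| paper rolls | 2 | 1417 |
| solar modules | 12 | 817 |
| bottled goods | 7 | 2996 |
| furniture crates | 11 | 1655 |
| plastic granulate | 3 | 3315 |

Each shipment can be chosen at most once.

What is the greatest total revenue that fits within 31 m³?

Density check — plastic granulate 1105.00, paper rolls 708.50, bottled goods 428.00 are the best per m³.
Taking the top-ratio shipments first gives paper rolls + bottled goods + furniture crates + plastic granulate for 9383 (23 m³).
Dropping furniture crates frees 11 m³; slotting in hardware kits (14 m³) lifts the total to 9793 at 26 m³.

9793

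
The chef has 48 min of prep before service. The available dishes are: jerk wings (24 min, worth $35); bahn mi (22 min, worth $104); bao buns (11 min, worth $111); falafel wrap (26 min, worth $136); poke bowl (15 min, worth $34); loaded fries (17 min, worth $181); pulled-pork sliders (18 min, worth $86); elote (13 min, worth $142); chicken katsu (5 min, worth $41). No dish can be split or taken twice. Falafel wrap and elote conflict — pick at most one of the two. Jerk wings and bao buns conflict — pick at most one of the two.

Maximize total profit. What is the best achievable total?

The ratio ordering already packs tightly: bao buns + loaded fries + elote + chicken katsu, 46 min, 475.

475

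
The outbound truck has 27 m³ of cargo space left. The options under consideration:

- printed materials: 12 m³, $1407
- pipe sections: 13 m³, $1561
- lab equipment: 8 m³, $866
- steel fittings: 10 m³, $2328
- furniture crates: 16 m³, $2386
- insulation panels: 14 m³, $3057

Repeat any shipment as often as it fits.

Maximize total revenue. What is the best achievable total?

5385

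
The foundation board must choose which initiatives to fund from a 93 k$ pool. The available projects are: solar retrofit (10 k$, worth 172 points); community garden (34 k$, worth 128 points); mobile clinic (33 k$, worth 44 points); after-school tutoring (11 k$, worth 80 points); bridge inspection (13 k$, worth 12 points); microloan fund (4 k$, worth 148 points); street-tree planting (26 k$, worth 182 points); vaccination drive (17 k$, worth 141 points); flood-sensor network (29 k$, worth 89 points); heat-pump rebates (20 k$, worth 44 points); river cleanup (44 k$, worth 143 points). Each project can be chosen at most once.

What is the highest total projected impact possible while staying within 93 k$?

771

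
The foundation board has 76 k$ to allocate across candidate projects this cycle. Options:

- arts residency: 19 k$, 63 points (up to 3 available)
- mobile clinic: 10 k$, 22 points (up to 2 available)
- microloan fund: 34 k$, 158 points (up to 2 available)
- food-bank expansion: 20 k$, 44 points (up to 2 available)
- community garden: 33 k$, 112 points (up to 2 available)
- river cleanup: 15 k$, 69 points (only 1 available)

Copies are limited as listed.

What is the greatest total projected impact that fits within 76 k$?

316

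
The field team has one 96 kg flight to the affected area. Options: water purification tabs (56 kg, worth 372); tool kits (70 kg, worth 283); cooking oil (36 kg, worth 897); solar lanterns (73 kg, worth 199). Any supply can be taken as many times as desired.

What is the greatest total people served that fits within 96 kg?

1794

By people served per kg: cooking oil 24.92, water purification tabs 6.64, tool kits 4.04, solar lanterns 2.73 lead.
Taking 2×cooking oil: 72 kg used, 1794 in people served.
The spare 24 kg is too small for any remaining supply, and no exchange beats 1794.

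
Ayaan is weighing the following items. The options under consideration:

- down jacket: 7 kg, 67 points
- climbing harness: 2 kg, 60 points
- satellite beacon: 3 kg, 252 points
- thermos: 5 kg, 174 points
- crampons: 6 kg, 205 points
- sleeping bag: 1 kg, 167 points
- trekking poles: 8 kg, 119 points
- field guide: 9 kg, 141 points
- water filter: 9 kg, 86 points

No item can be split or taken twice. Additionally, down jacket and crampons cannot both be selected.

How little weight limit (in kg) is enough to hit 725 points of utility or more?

Look for the lowest-weight combination reaching 725.
satellite beacon + thermos + crampons + sleeping bag reaches 798 using 15 kg.
Any bundle with less than 15 kg falls short of 725.

15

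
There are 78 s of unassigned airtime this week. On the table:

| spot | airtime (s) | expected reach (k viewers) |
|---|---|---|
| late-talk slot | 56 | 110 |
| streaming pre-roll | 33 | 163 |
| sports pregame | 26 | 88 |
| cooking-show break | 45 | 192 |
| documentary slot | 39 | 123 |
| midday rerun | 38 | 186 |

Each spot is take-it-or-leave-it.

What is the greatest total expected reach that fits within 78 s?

355

A density-first pass picks streaming pre-roll + midday rerun — 349 at 71 s.
Replace midday rerun with cooking-show break: the trade gains 6 net, giving 355 at 78 s.
No other feasible combination exceeds 355.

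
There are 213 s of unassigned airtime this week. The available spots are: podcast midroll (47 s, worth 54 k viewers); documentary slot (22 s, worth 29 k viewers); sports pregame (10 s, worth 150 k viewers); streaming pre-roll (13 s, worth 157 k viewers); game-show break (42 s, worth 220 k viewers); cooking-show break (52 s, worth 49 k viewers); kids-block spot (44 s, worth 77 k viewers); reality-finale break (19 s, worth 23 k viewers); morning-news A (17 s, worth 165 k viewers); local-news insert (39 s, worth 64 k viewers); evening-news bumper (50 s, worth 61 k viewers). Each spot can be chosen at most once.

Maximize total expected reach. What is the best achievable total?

The ratio heuristic lands on documentary slot + sports pregame + streaming pre-roll + game-show break + kids-block spot + reality-finale break + morning-news A + local-news insert (885) but leaves 7 s idle.
The 41 s tied up in documentary slot and reality-finale break is better spent on podcast midroll — total rises to 887 (212 s).
Next best is documentary slot + sports pregame + streaming pre-roll + game-show break + kids-block spot + reality-finale break + morning-news A + local-news insert at 885 (206 s) — short by 2.

887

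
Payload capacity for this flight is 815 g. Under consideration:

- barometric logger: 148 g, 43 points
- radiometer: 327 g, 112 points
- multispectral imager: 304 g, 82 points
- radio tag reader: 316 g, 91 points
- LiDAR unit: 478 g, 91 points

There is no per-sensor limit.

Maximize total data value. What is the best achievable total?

Density check — radiometer 0.34, barometric logger 0.29, radio tag reader 0.29, multispectral imager 0.27 are the best per g.
Best packing: barometric logger + 2×radiometer — 802 g, 267 total.
Nothing else within 815 g beats 267.

267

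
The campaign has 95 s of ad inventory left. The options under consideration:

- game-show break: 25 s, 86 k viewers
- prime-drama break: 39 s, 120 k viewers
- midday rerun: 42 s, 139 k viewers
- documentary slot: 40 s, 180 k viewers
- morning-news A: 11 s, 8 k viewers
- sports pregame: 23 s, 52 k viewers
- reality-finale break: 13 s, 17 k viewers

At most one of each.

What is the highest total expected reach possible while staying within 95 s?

336

Ranking by ratio (expected reach/s): documentary slot 4.50, game-show break 3.44, midday rerun 3.31.
The ratio heuristic lands on game-show break + documentary slot + sports pregame (318) but leaves 7 s idle.
The 48 s tied up in game-show break and sports pregame is better spent on midday rerun + reality-finale break — total rises to 336 (95 s).
The closest alternative, midday rerun + documentary slot + morning-news A, reaches only 327.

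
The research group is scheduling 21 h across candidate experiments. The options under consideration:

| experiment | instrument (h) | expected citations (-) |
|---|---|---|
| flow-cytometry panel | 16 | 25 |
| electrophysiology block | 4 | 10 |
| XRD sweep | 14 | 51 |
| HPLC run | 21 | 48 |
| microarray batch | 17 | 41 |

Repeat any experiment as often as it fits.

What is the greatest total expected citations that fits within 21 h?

By expected citations per h: XRD sweep 3.64, electrophysiology block 2.50, microarray batch 2.41, HPLC run 2.29 lead.
Best packing: electrophysiology block + XRD sweep — 18 h, 61 total.

61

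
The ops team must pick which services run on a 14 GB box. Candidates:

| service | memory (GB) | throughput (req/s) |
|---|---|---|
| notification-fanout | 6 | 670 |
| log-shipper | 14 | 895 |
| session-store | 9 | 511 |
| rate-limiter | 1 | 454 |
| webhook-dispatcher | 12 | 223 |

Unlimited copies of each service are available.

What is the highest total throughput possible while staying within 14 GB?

6356

By throughput per GB: rate-limiter 454.00, notification-fanout 111.67, log-shipper 63.93 lead.
Best packing: 14×rate-limiter — 14 GB, 6356 total.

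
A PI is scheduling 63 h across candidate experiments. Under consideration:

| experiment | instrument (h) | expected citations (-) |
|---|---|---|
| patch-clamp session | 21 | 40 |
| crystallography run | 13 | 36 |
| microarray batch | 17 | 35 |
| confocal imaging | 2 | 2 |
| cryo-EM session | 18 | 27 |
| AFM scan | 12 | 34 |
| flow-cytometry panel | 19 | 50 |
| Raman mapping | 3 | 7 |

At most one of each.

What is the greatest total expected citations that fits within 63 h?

Density check — AFM scan 2.83, crystallography run 2.77, flow-cytometry panel 2.63, Raman mapping 2.33 are the best per h.
Greedy by ratio would take crystallography run + confocal imaging + AFM scan + flow-cytometry panel + Raman mapping: 49 h used, total 129.
The 3 h tied up in Raman mapping is better spent on microarray batch — total rises to 157 (63 h).
The closest alternative, crystallography run + microarray batch + AFM scan + flow-cytometry panel, reaches only 155.

157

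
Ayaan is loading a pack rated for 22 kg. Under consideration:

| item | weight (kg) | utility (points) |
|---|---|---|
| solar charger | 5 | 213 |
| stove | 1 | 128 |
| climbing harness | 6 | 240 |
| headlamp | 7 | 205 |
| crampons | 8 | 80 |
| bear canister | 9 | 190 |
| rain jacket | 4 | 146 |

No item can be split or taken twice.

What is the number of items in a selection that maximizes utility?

4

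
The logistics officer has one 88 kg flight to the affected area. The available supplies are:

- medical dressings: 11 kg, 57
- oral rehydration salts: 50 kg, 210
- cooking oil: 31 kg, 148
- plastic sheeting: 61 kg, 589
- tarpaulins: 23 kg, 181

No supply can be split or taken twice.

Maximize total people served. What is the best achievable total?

Plastic sheeting + tarpaulins uses 84 of the 88 kg and totals 770.

770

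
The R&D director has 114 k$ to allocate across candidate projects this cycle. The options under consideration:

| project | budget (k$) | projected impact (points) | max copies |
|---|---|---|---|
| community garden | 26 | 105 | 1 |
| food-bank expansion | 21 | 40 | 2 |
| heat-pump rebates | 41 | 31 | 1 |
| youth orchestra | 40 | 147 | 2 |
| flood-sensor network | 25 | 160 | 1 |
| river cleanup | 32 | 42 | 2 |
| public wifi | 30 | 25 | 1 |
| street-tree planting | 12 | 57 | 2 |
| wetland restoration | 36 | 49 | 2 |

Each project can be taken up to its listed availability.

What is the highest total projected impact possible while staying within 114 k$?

469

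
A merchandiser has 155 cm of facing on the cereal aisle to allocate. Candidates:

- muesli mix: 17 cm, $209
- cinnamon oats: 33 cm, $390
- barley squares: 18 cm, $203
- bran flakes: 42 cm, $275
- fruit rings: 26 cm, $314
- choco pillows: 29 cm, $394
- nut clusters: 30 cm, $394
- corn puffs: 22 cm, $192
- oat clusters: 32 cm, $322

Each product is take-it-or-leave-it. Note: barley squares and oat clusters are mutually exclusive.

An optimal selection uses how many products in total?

6

Optimal total is 1904.
muesli mix + cinnamon oats + barley squares + fruit rings + choco pillows + nut clusters hits 1904 at 153 cm.
All optima have 6 products.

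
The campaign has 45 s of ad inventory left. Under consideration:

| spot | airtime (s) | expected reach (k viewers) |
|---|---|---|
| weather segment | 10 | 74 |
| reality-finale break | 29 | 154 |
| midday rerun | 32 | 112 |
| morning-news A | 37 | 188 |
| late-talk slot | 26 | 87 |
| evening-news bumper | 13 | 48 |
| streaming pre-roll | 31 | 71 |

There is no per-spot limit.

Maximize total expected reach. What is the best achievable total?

296

4×weather segment uses 40 of the 45 s and totals 296.
Nothing else within 45 s beats 296.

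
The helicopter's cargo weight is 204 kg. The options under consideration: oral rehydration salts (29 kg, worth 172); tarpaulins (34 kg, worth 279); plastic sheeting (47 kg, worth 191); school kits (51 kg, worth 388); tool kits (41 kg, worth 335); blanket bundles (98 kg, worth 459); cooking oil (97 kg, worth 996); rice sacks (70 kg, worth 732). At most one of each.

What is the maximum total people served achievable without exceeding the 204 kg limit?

2007

By people served per kg: rice sacks 10.46, cooking oil 10.27, tarpaulins 8.21, tool kits 8.17 lead.
Best packing: tarpaulins + cooking oil + rice sacks — 201 kg, 2007 total.
Next best is oral rehydration salts + cooking oil + rice sacks at 1900 (196 kg) — short by 107.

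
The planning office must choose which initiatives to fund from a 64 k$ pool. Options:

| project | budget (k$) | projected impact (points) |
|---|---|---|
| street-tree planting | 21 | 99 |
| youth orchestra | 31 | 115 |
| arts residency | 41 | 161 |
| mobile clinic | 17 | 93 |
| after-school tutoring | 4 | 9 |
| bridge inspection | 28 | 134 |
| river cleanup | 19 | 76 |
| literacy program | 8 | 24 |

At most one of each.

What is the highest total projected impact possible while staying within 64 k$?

Taking mobile clinic + bridge inspection + river cleanup: 64 k$ used, 303 in projected impact.
Runner-up street-tree planting + mobile clinic + after-school tutoring + river cleanup tops out at 277.

303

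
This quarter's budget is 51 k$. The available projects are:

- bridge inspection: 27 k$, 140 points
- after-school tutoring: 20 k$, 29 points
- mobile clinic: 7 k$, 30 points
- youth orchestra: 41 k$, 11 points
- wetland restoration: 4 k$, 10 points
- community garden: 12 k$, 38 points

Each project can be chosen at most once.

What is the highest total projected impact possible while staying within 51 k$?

218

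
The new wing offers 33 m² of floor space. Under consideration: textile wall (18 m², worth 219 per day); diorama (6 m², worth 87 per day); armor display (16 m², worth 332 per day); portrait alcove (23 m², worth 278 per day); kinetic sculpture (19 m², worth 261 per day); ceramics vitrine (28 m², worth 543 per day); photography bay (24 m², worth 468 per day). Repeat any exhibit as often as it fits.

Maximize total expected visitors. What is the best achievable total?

664

Ranking by ratio (expected visitors/m²): armor display 20.75, photography bay 19.50, ceramics vitrine 19.39, diorama 14.50.
Taking 2×armor display: 32 m² used, 664 in expected visitors.
Every other selection either busts 33 m² or fails to beat 664.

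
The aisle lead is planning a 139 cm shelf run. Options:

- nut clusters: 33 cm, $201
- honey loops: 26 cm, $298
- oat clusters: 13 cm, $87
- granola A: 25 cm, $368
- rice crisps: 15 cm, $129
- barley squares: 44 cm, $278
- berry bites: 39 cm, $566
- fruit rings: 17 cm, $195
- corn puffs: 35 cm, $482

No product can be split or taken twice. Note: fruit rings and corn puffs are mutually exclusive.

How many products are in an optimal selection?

Best achievable weekly sales is 1801.
For example honey loops + oat clusters + granola A + berry bites + corn puffs achieves it, using 138 cm.
Any selection reaching 1801 contains exactly 5 products.

5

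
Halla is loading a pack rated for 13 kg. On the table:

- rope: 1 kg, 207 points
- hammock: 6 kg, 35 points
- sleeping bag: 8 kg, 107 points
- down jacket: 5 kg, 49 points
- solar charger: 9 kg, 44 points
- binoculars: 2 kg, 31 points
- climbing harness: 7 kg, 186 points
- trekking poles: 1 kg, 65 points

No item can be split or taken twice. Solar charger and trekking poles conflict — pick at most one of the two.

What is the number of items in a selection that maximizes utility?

4

Best achievable utility is 489.
One optimal bundle: rope + binoculars + climbing harness + trekking poles (11 kg).
Every optimal selection uses 4 items.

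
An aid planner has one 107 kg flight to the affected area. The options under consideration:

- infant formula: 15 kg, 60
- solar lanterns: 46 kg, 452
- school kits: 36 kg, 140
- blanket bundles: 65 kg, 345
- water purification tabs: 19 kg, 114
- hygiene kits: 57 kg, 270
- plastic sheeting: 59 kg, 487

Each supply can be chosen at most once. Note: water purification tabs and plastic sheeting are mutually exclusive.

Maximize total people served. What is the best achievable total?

Best packing: solar lanterns + plastic sheeting — 105 kg, 939 total.

939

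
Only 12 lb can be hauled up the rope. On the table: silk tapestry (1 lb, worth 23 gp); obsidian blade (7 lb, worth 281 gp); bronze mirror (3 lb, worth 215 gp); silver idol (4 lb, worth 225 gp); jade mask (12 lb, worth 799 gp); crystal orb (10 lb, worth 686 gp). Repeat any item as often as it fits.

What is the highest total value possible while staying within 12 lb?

860

By value per lb: bronze mirror 71.67, crystal orb 68.60, jade mask 66.58, silver idol 56.25 lead.
4×bronze mirror uses 12 of the 12 lb and totals 860.
No other feasible combination exceeds 860.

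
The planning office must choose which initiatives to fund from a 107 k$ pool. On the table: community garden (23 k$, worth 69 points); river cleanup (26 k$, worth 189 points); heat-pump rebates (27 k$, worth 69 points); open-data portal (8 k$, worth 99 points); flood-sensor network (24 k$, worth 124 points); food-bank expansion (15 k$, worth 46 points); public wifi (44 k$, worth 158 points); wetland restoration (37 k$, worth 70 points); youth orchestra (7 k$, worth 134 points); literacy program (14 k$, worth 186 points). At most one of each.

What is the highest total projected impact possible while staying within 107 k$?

801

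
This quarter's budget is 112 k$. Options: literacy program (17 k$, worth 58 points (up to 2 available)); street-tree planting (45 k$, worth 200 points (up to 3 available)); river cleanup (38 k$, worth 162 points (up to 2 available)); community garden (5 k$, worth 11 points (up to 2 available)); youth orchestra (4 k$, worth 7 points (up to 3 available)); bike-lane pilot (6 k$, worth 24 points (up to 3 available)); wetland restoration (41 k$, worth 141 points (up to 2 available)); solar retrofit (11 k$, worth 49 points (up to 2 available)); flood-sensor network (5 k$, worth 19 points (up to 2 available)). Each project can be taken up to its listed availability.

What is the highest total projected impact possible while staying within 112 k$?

498

By projected impact per k$: solar retrofit 4.45, street-tree planting 4.44, river cleanup 4.26 lead.
2×street-tree planting + 2×solar retrofit uses 112 of the 112 k$ and totals 498.
Every other selection either busts 112 k$ or exceeds an availability limit or fails to beat 498.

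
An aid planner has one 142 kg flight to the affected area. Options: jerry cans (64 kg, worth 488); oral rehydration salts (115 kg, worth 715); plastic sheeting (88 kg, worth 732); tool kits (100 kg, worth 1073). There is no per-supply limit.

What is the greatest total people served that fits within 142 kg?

Best packing: tool kits — 100 kg, 1073 total.

1073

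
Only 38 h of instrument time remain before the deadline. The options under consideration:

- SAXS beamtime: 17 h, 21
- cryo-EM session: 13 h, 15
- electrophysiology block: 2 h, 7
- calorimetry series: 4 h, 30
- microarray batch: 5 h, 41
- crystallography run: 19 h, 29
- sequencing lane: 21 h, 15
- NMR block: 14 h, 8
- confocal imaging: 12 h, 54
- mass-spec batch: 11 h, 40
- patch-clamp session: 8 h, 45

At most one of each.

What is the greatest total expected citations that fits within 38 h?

187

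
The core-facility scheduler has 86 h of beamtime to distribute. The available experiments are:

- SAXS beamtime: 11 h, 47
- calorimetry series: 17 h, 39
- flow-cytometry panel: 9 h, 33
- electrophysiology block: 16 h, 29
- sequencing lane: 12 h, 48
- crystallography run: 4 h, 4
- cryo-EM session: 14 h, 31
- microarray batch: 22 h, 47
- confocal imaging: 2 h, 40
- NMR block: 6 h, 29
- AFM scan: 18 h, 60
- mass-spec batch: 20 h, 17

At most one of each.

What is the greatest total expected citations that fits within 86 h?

308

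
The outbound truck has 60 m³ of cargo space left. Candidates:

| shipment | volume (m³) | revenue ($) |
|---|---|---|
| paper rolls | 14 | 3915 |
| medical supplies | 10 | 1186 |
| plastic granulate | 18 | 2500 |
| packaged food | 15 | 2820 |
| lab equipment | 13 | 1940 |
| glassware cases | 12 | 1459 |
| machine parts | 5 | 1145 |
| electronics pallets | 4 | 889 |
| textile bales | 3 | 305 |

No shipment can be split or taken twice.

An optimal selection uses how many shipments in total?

The maximum revenue within 60 m³ is 11574.
For example paper rolls + plastic granulate + packaged food + machine parts + electronics pallets + textile bales achieves it, using 59 m³.
Any selection reaching 11574 contains exactly 6 shipments.

6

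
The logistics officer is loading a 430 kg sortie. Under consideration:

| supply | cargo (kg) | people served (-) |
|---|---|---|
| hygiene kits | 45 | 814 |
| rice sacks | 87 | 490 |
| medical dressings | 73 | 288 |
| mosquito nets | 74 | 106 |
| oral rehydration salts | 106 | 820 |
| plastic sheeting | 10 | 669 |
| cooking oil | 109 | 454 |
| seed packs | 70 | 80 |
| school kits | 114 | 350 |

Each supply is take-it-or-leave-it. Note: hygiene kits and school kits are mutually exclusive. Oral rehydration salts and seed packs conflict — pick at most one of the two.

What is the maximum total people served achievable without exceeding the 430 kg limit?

The ratio ordering already packs tightly: hygiene kits + rice sacks + medical dressings + oral rehydration salts + plastic sheeting + cooking oil, 430 kg, 3535.
The closest alternative, hygiene kits + rice sacks + oral rehydration salts + plastic sheeting + cooking oil, reaches only 3247.

3535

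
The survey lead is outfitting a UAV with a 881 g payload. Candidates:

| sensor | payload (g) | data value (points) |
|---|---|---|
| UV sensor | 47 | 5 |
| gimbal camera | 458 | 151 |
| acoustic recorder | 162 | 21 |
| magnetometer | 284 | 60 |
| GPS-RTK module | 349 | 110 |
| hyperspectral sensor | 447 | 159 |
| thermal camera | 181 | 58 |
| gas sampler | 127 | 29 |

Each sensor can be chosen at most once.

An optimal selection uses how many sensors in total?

Best achievable data value is 274.
UV sensor + GPS-RTK module + hyperspectral sensor hits 274 at 843 g.
Any selection reaching 274 contains exactly 3 sensors.

3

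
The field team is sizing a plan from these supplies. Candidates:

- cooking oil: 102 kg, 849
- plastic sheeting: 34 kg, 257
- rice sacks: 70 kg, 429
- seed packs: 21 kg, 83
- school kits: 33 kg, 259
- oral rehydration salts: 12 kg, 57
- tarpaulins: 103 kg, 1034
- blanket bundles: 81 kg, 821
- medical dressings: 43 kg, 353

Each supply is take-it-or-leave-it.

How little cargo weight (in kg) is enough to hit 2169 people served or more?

Need the lightest bundle worth ≥ 2169.
tarpaulins + blanket bundles + medical dressings reaches 2208 using 227 kg.
Below 227 kg the best achievable stays under 2169.

227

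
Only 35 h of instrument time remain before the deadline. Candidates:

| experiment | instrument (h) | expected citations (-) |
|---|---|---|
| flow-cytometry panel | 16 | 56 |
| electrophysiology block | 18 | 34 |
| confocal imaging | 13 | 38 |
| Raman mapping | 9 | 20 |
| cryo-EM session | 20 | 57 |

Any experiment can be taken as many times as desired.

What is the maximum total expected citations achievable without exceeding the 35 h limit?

112

Best packing: 2×flow-cytometry panel — 32 h, 112 total.
Nothing else within 35 h beats 112.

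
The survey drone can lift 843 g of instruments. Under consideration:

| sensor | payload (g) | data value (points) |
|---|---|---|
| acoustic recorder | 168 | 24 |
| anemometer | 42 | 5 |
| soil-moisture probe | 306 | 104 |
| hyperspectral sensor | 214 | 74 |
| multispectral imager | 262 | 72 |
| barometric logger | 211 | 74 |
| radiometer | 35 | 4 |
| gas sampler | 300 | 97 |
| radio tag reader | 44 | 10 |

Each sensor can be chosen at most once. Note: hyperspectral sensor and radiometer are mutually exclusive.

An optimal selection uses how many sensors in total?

Optimal total is 275.
soil-moisture probe + hyperspectral sensor + gas sampler hits 275 at 820 g.
All optima have 3 sensors.

3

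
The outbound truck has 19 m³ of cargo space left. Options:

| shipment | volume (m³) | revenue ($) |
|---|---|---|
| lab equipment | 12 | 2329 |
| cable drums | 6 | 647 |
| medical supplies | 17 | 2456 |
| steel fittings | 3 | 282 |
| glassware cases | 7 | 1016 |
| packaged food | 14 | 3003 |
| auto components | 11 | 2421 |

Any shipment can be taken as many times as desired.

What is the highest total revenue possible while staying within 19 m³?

3437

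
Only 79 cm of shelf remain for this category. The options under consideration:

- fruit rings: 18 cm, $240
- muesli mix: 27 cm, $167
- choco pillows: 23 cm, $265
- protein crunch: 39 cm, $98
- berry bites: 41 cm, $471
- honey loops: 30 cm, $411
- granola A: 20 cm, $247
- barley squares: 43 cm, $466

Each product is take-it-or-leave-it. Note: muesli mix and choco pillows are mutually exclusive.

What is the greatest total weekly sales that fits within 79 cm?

958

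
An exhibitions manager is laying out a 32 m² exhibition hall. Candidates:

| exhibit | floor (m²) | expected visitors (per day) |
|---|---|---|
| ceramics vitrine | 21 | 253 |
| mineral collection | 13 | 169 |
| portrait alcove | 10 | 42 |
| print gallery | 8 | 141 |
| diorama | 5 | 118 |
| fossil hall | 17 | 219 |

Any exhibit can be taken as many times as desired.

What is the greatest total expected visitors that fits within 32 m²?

Best packing: 6×diorama — 30 m², 708 total.
Every other selection either busts 32 m² or fails to beat 708.

708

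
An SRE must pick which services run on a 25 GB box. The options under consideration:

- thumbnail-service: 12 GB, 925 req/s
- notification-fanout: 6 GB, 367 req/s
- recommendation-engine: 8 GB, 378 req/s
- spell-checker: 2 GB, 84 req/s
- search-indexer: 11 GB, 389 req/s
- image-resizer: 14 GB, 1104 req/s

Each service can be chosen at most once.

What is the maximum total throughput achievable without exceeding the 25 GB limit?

1566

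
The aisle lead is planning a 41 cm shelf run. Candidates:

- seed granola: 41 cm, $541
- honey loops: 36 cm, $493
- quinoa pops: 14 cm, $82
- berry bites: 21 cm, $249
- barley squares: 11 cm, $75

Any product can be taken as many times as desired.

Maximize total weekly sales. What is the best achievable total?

Density check — honey loops 13.69, seed granola 13.20, berry bites 11.86 are the best per cm.
Greedy by ratio would take honey loops: 36 cm used, total 493.
Replace honey loops with seed granola: the trade gains 48 net, giving 541 at 41 cm.

541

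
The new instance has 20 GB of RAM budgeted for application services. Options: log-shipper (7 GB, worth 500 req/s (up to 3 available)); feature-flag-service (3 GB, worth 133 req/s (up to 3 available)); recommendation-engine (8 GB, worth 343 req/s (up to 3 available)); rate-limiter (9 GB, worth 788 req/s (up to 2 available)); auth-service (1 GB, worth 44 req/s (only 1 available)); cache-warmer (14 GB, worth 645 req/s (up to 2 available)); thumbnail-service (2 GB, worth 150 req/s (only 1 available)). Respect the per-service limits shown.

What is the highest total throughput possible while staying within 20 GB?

Best packing: 2×rate-limiter + thumbnail-service — 20 GB, 1726 total.
That's the maximum — no swap from here does better than 1726.

1726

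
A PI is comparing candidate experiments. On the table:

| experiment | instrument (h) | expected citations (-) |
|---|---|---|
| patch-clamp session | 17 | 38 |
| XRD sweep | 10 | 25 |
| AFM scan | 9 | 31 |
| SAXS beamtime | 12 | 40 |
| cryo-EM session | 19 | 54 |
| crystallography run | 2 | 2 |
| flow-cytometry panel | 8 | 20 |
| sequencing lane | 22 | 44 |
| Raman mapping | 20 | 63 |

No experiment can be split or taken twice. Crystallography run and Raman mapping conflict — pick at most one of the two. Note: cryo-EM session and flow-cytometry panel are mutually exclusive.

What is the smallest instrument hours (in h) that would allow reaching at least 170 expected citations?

58

Minimise h subject to total expected citations ≥ 170.
patch-clamp session + AFM scan + SAXS beamtime + Raman mapping: 172 expected citations at 58 h.
Below 58 h the best achievable stays under 170.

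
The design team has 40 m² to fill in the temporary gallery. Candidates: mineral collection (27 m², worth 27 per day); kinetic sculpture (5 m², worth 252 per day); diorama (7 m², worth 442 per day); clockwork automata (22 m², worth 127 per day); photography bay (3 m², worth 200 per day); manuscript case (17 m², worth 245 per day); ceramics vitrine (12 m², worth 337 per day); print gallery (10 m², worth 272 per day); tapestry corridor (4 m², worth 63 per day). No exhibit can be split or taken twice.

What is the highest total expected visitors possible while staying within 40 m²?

Density check — photography bay 66.67, diorama 63.14, kinetic sculpture 50.40 are the best per m².
Taking kinetic sculpture + diorama + photography bay + ceramics vitrine + print gallery: 37 m² used, 1503 in expected visitors.
That's the maximum — no swap from here does better than 1503.

1503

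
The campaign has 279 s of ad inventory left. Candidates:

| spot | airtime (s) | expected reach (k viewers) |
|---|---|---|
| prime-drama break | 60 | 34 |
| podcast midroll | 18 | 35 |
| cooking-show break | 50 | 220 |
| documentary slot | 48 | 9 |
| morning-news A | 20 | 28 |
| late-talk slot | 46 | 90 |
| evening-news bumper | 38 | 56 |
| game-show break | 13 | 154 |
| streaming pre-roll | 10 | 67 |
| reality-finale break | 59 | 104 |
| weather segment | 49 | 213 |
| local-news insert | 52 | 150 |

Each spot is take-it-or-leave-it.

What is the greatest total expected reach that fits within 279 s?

The ratio heuristic lands on podcast midroll + cooking-show break + late-talk slot + evening-news bumper + game-show break + streaming pre-roll + weather segment + local-news insert (985) but leaves 3 s idle.
Replace podcast midroll and evening-news bumper with reality-finale break: the trade gains 13 net, giving 998 at 279 s.
Nothing else within 279 s beats 998.

998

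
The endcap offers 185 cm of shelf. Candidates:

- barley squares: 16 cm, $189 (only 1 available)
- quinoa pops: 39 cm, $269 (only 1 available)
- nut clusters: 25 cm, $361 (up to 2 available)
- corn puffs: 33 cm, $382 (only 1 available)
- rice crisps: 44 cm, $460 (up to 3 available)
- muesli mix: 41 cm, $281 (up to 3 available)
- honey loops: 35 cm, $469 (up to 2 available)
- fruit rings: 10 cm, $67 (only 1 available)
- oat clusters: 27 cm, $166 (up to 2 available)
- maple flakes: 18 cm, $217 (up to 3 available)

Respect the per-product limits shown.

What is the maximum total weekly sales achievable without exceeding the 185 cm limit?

2378

By weekly sales per cm: nut clusters 14.44, honey loops 13.40, maple flakes 12.06, barley squares 11.81 lead.
2×nut clusters + 2×honey loops + fruit rings + 3×maple flakes uses 184 of the 185 cm and totals 2378.
Every other selection either busts 185 cm or exceeds an availability limit or fails to beat 2378.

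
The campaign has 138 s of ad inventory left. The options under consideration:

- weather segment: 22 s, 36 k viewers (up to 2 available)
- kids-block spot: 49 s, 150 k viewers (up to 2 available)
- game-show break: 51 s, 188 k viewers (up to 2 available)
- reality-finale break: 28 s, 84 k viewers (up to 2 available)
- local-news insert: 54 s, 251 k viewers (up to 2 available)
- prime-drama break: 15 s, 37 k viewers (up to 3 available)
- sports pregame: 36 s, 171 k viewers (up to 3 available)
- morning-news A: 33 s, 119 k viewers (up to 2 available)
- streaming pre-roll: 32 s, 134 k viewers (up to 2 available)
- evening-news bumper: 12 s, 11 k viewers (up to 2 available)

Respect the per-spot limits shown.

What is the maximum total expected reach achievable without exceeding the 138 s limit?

Filling by ratio: reality-finale break + 3×sports pregame for 597, with 2 s left unused.
Replace reality-finale break and sports pregame with 2×streaming pre-roll: the trade gains 13 net, giving 610 at 136 s.

610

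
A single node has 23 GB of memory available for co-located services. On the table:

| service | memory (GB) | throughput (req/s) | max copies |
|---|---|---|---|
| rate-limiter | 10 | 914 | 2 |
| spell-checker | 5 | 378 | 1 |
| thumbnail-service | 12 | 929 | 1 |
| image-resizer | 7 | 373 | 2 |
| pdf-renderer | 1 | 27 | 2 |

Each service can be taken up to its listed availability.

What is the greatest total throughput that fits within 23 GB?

Taking 2×rate-limiter + 2×pdf-renderer: 22 GB used, 1882 in throughput.
Every other selection either busts 23 GB or exceeds an availability limit or fails to beat 1882.

1882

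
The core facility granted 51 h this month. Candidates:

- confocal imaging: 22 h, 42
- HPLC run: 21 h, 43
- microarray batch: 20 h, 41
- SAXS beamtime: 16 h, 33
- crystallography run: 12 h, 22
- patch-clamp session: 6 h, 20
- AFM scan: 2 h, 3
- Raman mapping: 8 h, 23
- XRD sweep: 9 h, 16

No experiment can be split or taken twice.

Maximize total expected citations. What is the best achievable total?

119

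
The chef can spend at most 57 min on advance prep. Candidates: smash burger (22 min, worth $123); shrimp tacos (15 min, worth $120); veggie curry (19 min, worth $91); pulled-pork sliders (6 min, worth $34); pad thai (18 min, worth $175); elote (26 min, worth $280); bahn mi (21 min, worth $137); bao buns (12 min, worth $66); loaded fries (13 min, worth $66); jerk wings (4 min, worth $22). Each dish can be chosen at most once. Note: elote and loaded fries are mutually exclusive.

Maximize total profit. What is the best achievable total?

521

Taking the top-ratio dishes first gives pulled-pork sliders + pad thai + elote + jerk wings for 511 (54 min).
Replace pulled-pork sliders and jerk wings with bao buns: the trade gains 10 net, giving 521 at 56 min.
That's the maximum — no feasible swap from here does better than 521.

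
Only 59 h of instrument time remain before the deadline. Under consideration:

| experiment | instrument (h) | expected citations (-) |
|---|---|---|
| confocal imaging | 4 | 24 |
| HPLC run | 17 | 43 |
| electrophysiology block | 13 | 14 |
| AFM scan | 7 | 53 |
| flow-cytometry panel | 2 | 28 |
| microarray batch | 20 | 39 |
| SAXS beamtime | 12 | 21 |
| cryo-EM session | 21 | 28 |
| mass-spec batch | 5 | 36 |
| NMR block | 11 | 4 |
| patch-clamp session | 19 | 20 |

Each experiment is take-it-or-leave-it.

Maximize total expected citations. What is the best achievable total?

223

Taking confocal imaging + HPLC run + AFM scan + flow-cytometry panel + microarray batch + mass-spec batch: 55 h used, 223 in expected citations.
An exhaustive check of the 2048 subsets confirms 223.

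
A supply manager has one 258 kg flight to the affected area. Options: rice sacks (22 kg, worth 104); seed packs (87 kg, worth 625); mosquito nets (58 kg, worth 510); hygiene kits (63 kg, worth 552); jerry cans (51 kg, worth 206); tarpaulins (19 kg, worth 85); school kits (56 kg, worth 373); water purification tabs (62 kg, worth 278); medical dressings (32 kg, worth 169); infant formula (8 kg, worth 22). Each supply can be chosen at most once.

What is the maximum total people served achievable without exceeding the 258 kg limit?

1898

Filling by ratio: seed packs + mosquito nets + hygiene kits + medical dressings + infant formula for 1878, with 10 kg left unused.
Dropping medical dressings frees 32 kg; slotting in rice sacks + tarpaulins (41 kg) lifts the total to 1898 at 257 kg.
Nothing else within 258 kg beats 1898.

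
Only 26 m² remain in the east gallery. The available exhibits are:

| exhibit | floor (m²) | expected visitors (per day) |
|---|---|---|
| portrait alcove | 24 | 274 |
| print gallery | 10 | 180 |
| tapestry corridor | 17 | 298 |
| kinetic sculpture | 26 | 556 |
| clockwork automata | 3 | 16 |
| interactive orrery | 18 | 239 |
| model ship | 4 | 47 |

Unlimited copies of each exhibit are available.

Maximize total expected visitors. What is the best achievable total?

556

Taking kinetic sculpture: 26 m² used, 556 in expected visitors.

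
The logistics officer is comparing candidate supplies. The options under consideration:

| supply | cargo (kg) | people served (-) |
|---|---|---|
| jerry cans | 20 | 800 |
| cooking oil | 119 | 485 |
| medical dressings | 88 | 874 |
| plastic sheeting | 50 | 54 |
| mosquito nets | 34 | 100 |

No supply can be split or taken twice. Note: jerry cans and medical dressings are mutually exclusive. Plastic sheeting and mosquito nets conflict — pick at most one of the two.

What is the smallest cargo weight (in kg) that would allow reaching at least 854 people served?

Look for the lowest-cargo combination reaching 854.
Taking jerry cans + mosquito nets gives 900 (≥ 854) for 54 kg.
Any bundle with less than 54 kg falls short of 854.

54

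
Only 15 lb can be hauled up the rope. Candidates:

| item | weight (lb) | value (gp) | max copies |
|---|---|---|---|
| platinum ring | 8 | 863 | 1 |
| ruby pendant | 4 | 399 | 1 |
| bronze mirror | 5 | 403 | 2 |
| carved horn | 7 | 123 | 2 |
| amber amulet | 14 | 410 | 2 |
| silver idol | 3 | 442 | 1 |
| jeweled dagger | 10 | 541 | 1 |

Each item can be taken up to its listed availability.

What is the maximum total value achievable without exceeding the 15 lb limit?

1704

Taking platinum ring + ruby pendant + silver idol: 15 lb used, 1704 in value.
Every other selection either busts 15 lb or exceeds an availability limit or fails to beat 1704.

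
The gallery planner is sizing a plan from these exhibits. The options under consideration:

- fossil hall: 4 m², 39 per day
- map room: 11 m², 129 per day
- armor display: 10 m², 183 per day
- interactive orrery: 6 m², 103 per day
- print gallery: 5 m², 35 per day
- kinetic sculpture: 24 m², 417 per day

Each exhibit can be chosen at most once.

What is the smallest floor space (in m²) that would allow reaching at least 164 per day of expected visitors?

Look for the lowest-floor combination reaching 164.
armor display: 183 expected visitors at 10 m².
Any bundle with less than 10 m² falls short of 164.

10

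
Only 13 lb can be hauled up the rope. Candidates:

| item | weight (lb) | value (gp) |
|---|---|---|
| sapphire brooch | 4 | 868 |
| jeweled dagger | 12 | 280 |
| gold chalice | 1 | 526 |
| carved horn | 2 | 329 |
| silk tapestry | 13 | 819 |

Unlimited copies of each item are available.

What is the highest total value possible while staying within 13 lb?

The ratio ordering already packs tightly: 13×gold chalice, 13 lb, 6838.
Every other selection either busts 13 lb or fails to beat 6838.

6838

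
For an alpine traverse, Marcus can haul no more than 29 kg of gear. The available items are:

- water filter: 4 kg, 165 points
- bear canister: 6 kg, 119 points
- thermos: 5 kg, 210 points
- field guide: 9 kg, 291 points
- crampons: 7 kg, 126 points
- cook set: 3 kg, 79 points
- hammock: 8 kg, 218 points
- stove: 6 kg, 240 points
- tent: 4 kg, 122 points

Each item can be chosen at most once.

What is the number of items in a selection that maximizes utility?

5

Best achievable utility is 1028.
One optimal bundle: water filter + thermos + field guide + stove + tent (28 kg).
Any selection reaching 1028 contains exactly 5 items.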